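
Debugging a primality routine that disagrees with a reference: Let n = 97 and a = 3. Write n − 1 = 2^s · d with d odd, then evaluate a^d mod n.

n − 1 = 96 = 2^5 · 3, so s = 5 and d = 3.
3^3 mod 97 = 27.

27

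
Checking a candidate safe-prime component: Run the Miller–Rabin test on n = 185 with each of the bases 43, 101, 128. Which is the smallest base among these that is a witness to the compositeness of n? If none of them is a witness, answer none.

n − 1 = 184 = 2^3 · 23, so s = 3 and d = 23.
Base 43: x_0 = 43^23 mod 185 = 142. x_0 is neither 1 nor 184, so continue squaring. x_1 = 142^2 mod 185 = 184. x_1 ≡ −1, so 43 is not a witness.
Base 101: x_0 = 101^23 mod 185 = 11. x_0 is neither 1 nor 184, so continue squaring. x_1 = 11^2 mod 185 = 121. x_2 = 121^2 mod 185 = 26. Reached i = s−1 = 2 without hitting −1: 101 is a Miller–Rabin witness and 185 is composite.
Base 128: x_0 = 128^23 mod 185 = 92. x_0 is neither 1 nor 184, so continue squaring. x_1 = 92^2 mod 185 = 139. x_2 = 139^2 mod 185 = 81. Reached i = s−1 = 2 without hitting −1: 128 is a Miller–Rabin witness and 185 is composite.
The smallest witness among the given bases is 101.

101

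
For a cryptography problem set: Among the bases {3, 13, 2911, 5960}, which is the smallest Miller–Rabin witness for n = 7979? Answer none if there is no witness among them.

n − 1 = 7978 = 2^1 · 3989, so s = 1 and d = 3989.
Base 3: x_0 = 3^3989 mod 7979 = 1688. x_0 ∉ {1, 7978} and s = 1, so 3 is a Miller–Rabin witness and 7979 is composite.
Base 13: x_0 = 13^3989 mod 7979 = 2217. x_0 ∉ {1, 7978} and s = 1, so 13 is a Miller–Rabin witness and 7979 is composite.
Base 2911: x_0 = 2911^3989 mod 7979 = 6856. x_0 ∉ {1, 7978} and s = 1, so 2911 is a Miller–Rabin witness and 7979 is composite.
Base 5960: x_0 = 5960^3989 mod 7979 = 5657. x_0 ∉ {1, 7978} and s = 1, so 5960 is a Miller–Rabin witness and 7979 is composite.
The smallest witness among the given bases is 3.

3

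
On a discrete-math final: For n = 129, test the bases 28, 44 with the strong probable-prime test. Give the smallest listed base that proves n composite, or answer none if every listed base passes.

n − 1 = 128 = 2^7 · 1, so s = 7 and d = 1.
Base 28: x_0 = 28^1 mod 129 = 28. x_0 is neither 1 nor 128, so continue squaring. x_1 = 28^2 mod 129 = 10. x_2 = 10^2 mod 129 = 100. x_3 = 100^2 mod 129 = 67. x_4 = 67^2 mod 129 = 103. x_5 = 103^2 mod 129 = 31. x_6 = 31^2 mod 129 = 58. Reached i = s−1 = 6 without hitting −1: 28 is a Miller–Rabin witness and 129 is composite.
Base 44: x_0 = 44^1 mod 129 = 44. x_0 is neither 1 nor 128, so continue squaring. x_1 = 44^2 mod 129 = 1. x_1 = 1 but x_0 ≠ ±1, a nontrivial square root of 1 — 44 is a witness and 129 is composite.
The smallest witness among the given bases is 28.

28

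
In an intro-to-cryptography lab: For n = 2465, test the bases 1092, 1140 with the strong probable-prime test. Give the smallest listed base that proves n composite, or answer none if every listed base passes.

n − 1 = 2464 = 2^5 · 77, so s = 5 and d = 77.
Base 1092: x_0 = 1092^77 mod 2465 = 1177. x_0 is neither 1 nor 2464, so continue squaring. x_1 = 1177^2 mod 2465 = 2464. x_1 ≡ −1, so 1092 is not a witness.
Base 1140: x_0 = 1140^77 mod 2465 = 1565. x_0 is neither 1 nor 2464, so continue squaring. x_1 = 1565^2 mod 2465 = 1480. x_2 = 1480^2 mod 2465 = 1480. x_3 = 1480^2 mod 2465 = 1480. x_4 = 1480^2 mod 2465 = 1480. Reached i = s−1 = 4 without hitting −1: 1140 is a Miller–Rabin witness and 2465 is composite.
The smallest witness among the given bases is 1140.

1140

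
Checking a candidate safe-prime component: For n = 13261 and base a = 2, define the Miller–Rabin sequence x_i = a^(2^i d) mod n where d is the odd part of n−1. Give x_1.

n − 1 = 13260 = 2^2 · 3315, so s = 2 and d = 3315.
x_0 = 2^3315 mod 13261 = 4110.
x_1 = 4110^2 mod 13261 = 10847.

10847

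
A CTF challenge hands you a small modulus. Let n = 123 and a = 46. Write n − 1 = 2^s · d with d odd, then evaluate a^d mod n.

46

n − 1 = 122 = 2^1 · 61, so s = 1 and d = 61.
Repeated squaring mod 123: 46^1 ≡ 46, 46^2 ≡ 25, 46^4 ≡ 10, 46^8 ≡ 100, 46^16 ≡ 37, 46^32 ≡ 16.
61 = 32 + 16 + 8 + 4 + 1, so 46^61 ≡ 16·37·100·10·46 ≡ 46 (mod 123).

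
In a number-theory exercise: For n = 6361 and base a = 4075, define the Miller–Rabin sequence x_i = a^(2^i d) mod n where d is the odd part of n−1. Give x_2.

1

n − 1 = 6360 = 2^3 · 795, so s = 3 and d = 795.
x_0 = 4075^795 mod 6361 = 6360.
x_1 = 6360^2 mod 6361 = 1.
x_2 = 1^2 mod 6361 = 1.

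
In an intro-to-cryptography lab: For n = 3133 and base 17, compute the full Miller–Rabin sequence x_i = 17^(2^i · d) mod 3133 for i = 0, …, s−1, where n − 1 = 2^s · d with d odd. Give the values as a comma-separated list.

n − 1 = 3132 = 2^2 · 783, so s = 2 and d = 783.
x_0 = 17^783 mod 3133 = 168.
x_1 = 168^2 mod 3133 = 27.

168, 27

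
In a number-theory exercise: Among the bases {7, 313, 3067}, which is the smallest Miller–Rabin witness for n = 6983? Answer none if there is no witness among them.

none

n − 1 = 6982 = 2^1 · 3491, so s = 1 and d = 3491.
Base 7: x_0 = 7^3491 mod 6983 = 6982. x_0 = 6982 ≡ −1, so 7 is not a witness.
Base 313: x_0 = 313^3491 mod 6983 = 1. x_0 = 1, so 313 is not a witness.
Base 3067: x_0 = 3067^3491 mod 6983 = 6982. x_0 = 6982 ≡ −1, so 3067 is not a witness.
No listed base is a witness for 6983.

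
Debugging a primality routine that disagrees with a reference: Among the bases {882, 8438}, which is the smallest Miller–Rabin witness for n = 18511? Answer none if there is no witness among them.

n − 1 = 18510 = 2^1 · 9255, so s = 1 and d = 9255.
Base 882: x_0 = 882^9255 mod 18511 = 10813. x_0 ∉ {1, 18510} and s = 1, so 882 is a Miller–Rabin witness and 18511 is composite.
Base 8438: x_0 = 8438^9255 mod 18511 = 10993. x_0 ∉ {1, 18510} and s = 1, so 8438 is a Miller–Rabin witness and 18511 is composite.
The smallest witness among the given bases is 882.

882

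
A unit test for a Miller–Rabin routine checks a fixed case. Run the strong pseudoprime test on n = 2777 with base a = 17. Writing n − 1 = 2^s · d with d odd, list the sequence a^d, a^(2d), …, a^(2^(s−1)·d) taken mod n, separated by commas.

n − 1 = 2776 = 2^3 · 347, so s = 3 and d = 347.
x_0 = 17^347 mod 2777 = 2553.
x_1 = 2553^2 mod 2777 = 190.
x_2 = 190^2 mod 2777 = 2776.

2553, 190, 2776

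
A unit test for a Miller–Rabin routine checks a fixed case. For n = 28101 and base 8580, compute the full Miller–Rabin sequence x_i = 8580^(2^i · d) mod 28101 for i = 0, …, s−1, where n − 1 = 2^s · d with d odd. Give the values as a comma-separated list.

n − 1 = 28100 = 2^2 · 7025, so s = 2 and d = 7025.
x_0 = 8580^7025 mod 28101 = 12813.
x_1 = 12813^2 mod 28101 = 6927.

12813, 6927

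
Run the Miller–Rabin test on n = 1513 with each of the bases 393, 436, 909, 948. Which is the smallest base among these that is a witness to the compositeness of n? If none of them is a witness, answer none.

436

n − 1 = 1512 = 2^3 · 189, so s = 3 and d = 189.
Base 393: x_0 = 393^189 mod 1513 = 1120. x_0 is neither 1 nor 1512, so continue squaring. x_1 = 1120^2 mod 1513 = 123. x_2 = 123^2 mod 1513 = 1512. x_2 ≡ −1, so 393 is not a witness.
Base 436: x_0 = 436^189 mod 1513 = 806. x_0 is neither 1 nor 1512, so continue squaring. x_1 = 806^2 mod 1513 = 559. x_2 = 559^2 mod 1513 = 803. Reached i = s−1 = 2 without hitting −1: 436 is a Miller–Rabin witness and 1513 is composite.
Base 909: x_0 = 909^189 mod 1513 = 60. x_0 is neither 1 nor 1512, so continue squaring. x_1 = 60^2 mod 1513 = 574. x_2 = 574^2 mod 1513 = 1155. Reached i = s−1 = 2 without hitting −1: 909 is a Miller–Rabin witness and 1513 is composite.
Base 948: x_0 = 948^189 mod 1513 = 1475. x_0 is neither 1 nor 1512, so continue squaring. x_1 = 1475^2 mod 1513 = 1444. x_2 = 1444^2 mod 1513 = 222. Reached i = s−1 = 2 without hitting −1: 948 is a Miller–Rabin witness and 1513 is composite.
The smallest witness among the given bases is 436.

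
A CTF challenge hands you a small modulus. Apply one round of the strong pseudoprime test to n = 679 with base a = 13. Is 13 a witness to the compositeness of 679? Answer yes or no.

yes

n − 1 = 678 = 2^1 · 339, so s = 1 and d = 339.
By repeated squaring, 13^339 ≡ 34 (mod 679).
x_0 = 13^339 mod 679 = 34.
x_0 ∉ {1, 678} and s = 1, so 13 is a Miller–Rabin witness and 679 is composite.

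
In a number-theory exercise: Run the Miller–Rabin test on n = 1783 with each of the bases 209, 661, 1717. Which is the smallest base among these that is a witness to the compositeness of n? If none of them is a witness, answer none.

n − 1 = 1782 = 2^1 · 891, so s = 1 and d = 891.
Base 209: x_0 = 209^891 mod 1783 = 1. x_0 = 1, so 209 is not a witness.
Base 661: x_0 = 661^891 mod 1783 = 1782. x_0 = 1782 ≡ −1, so 661 is not a witness.
Base 1717: x_0 = 1717^891 mod 1783 = 1782. x_0 = 1782 ≡ −1, so 1717 is not a witness.
No listed base is a witness for 1783.

none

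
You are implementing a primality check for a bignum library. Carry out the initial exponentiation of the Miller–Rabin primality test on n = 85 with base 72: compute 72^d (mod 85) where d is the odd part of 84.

72

n − 1 = 84 = 2^2 · 21, so s = 2 and d = 21.
Repeated squaring mod 85: 72^1 ≡ 72, 72^2 ≡ 84, 72^4 ≡ 1, 72^8 ≡ 1, 72^16 ≡ 1.
21 = 16 + 4 + 1, so 72^21 ≡ 1·1·72 ≡ 72 (mod 85).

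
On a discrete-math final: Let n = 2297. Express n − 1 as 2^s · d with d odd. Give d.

287

Halving: 2296 → 1148 → 574 → 287; 287 is odd.
So 2296 = 2^3 · 287.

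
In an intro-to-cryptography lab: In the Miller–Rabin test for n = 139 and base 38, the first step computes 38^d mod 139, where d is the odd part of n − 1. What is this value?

1

n − 1 = 138 = 2^1 · 69, so s = 1 and d = 69.
Repeated squaring mod 139: 38^1 ≡ 38, 38^2 ≡ 54, 38^4 ≡ 136, 38^8 ≡ 9, 38^16 ≡ 81, 38^32 ≡ 28, 38^64 ≡ 89.
69 = 64 + 4 + 1, so 38^69 ≡ 89·136·38 ≡ 1 (mod 139).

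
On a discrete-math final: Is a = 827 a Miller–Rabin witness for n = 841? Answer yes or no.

n − 1 = 840 = 2^3 · 105, so s = 3 and d = 105.
x_0 = 827^105 mod 841 = 41.
x_0 is neither 1 nor 840, so continue squaring.
x_1 = 41^2 mod 841 = 840.
x_1 ≡ −1, so 827 is not a witness.

no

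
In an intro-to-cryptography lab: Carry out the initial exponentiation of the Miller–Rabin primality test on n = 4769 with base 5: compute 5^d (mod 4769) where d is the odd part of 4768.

2460

n − 1 = 4768 = 2^5 · 149, so s = 5 and d = 149.
5^149 mod 4769 = 2460.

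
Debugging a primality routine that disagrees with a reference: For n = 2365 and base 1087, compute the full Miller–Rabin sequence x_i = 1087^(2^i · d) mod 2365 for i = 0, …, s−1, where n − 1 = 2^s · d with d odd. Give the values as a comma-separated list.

438, 279

n − 1 = 2364 = 2^2 · 591, so s = 2 and d = 591.
x_0 = 1087^591 mod 2365 = 438.
x_1 = 438^2 mod 2365 = 279.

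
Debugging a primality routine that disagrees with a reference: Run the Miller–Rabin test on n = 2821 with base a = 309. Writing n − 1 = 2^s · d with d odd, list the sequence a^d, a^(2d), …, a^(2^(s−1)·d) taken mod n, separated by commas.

n − 1 = 2820 = 2^2 · 705, so s = 2 and d = 705.
x_0 = 309^705 mod 2821 = 1611.
x_1 = 1611^2 mod 2821 = 1.

1611, 1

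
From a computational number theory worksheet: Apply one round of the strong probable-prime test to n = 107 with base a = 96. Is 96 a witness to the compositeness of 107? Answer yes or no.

no

n − 1 = 106 = 2^1 · 53, so s = 1 and d = 53.
x_0 = 96^53 mod 107 = 106.
x_0 = 106 ≡ −1, so 96 is not a witness.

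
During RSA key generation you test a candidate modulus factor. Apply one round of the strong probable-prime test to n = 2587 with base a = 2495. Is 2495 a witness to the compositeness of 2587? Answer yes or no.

n − 1 = 2586 = 2^1 · 1293, so s = 1 and d = 1293.
x_0 = 2495^1293 mod 2587 = 2586.
x_0 = 2586 ≡ −1, so 2495 is not a witness.

no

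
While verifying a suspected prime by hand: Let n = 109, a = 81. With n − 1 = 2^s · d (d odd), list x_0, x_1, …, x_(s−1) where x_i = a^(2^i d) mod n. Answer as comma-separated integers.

1, 1

n − 1 = 108 = 2^2 · 27, so s = 2 and d = 27.
x_0 = 81^27 mod 109 = 1.
x_1 = 1^2 mod 109 = 1.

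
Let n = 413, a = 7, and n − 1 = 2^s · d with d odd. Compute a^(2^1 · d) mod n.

n − 1 = 412 = 2^2 · 103, so s = 2 and d = 103.
x_0 = 7^103 mod 413 = 133.
x_1 = 133^2 mod 413 = 343.

343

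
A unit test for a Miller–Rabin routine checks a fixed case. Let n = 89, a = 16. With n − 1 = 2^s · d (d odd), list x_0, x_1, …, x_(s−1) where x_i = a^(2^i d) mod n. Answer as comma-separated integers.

1, 1, 1

n − 1 = 88 = 2^3 · 11, so s = 3 and d = 11.
x_0 = 16^11 mod 89 = 1.
x_1 = 1^2 mod 89 = 1.
x_2 = 1^2 mod 89 = 1.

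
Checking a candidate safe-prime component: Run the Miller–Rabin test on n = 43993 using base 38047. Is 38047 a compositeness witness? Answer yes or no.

no

n − 1 = 43992 = 2^3 · 5499, so s = 3 and d = 5499.
x_0 = 38047^5499 mod 43993 = 43992.
x_0 = 43992 ≡ −1, so 38047 is not a witness.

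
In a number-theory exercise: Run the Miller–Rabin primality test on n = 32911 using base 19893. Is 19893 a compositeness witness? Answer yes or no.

no

n − 1 = 32910 = 2^1 · 16455, so s = 1 and d = 16455.
Repeated squaring mod 32911: 19893^1 ≡ 19893, 19893^2 ≡ 9585, 19893^4 ≡ 17624, 19893^8 ≡ 24269, 19893^16 ≡ 9105, 19893^32 ≡ 31127, 19893^64 ≡ 23200, 19893^128 ≡ 13506, 19893^256 ≡ 19274, 19893^512 ≡ 20619, 19893^1024 ≡ 31774, 19893^2048 ≡ 9240, 19893^4096 ≡ 6466, 19893^8192 ≡ 12186, 19893^16384 ≡ 4164.
16455 = 16384 + 64 + 4 + 2 + 1, so 19893^16455 ≡ 4164·23200·17624·9585·19893 ≡ 1 (mod 32911).
x_0 = 19893^16455 mod 32911 = 1.
x_0 = 1, so 19893 is not a witness.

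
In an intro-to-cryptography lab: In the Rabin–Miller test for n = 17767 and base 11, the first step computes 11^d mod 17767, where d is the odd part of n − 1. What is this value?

9559

n − 1 = 17766 = 2^1 · 8883, so s = 1 and d = 8883.
Repeated squaring mod 17767: 11^1 ≡ 11, 11^2 ≡ 121, 11^4 ≡ 14641, 11^8 ≡ 26, 11^16 ≡ 676, 11^32 ≡ 12801, 11^64 ≡ 560, 11^128 ≡ 11561, 11^256 ≡ 13347, 11^512 ≡ 10467, 11^1024 ≡ 6767, 11^2048 ≡ 6730, 11^4096 ≡ 4817, 11^8192 ≡ 17554.
8883 = 8192 + 512 + 128 + 32 + 16 + 2 + 1, so 11^8883 ≡ 17554·10467·11561·12801·676·121·11 ≡ 9559 (mod 17767).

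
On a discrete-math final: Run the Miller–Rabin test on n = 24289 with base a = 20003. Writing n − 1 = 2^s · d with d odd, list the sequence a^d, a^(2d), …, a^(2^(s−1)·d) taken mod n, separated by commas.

n − 1 = 24288 = 2^5 · 759, so s = 5 and d = 759.
x_0 = 20003^759 mod 24289 = 23244.
x_1 = 23244^2 mod 24289 = 23309.
x_2 = 23309^2 mod 24289 = 13129.
x_3 = 13129^2 mod 24289 = 15897.
x_4 = 15897^2 mod 24289 = 11853.

23244, 23309, 13129, 15897, 11853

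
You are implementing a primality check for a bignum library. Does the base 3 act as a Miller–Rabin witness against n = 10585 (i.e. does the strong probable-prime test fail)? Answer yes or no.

n − 1 = 10584 = 2^3 · 1323, so s = 3 and d = 1323.
Repeated squaring mod 10585: 3^1 ≡ 3, 3^2 ≡ 9, 3^4 ≡ 81, 3^8 ≡ 6561, 3^16 ≡ 8111, 3^32 ≡ 2546, 3^64 ≡ 4096, 3^128 ≡ 10576, 3^256 ≡ 81, 3^512 ≡ 6561, 3^1024 ≡ 8111.
1323 = 1024 + 256 + 32 + 8 + 2 + 1, so 3^1323 ≡ 8111·81·2546·6561·9·3 ≡ 8422 (mod 10585).
x_0 = 3^1323 mod 10585 = 8422.
x_0 is neither 1 nor 10584, so continue squaring.
x_1 = 8422^2 mod 10585 = 10584.
x_1 ≡ −1, so 3 is not a witness.

no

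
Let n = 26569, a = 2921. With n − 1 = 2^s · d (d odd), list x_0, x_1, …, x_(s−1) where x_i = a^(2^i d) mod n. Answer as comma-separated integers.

4076, 8151, 16301

n − 1 = 26568 = 2^3 · 3321, so s = 3 and d = 3321.
x_0 = 2921^3321 mod 26569 = 4076.
x_1 = 4076^2 mod 26569 = 8151.
x_2 = 8151^2 mod 26569 = 16301.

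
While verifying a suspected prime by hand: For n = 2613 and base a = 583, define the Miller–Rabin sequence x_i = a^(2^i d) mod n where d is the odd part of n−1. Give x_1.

1999

n − 1 = 2612 = 2^2 · 653, so s = 2 and d = 653.
Repeated squaring mod 2613: 583^1 ≡ 583, 583^2 ≡ 199, 583^4 ≡ 406, 583^8 ≡ 217, 583^16 ≡ 55, 583^32 ≡ 412, 583^64 ≡ 2512, 583^128 ≡ 2362, 583^256 ≡ 289, 583^512 ≡ 2518.
653 = 512 + 128 + 8 + 4 + 1, so 583^653 ≡ 2518·2362·217·406·583 ≡ 1255 (mod 2613).
x_0 = 1255.
x_1 = 1255^2 mod 2613 = 1999.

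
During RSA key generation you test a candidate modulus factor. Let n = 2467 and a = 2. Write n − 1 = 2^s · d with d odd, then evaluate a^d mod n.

n − 1 = 2466 = 2^1 · 1233, so s = 1 and d = 1233.
By repeated squaring, 2^1233 ≡ 2466 (mod 2467).

2466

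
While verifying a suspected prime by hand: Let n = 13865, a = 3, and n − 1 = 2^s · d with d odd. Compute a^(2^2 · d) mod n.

2481

n − 1 = 13864 = 2^3 · 1733, so s = 3 and d = 1733.
By repeated squaring, 3^1733 ≡ 3083 (mod 13865).
x_0 = 3083.
x_1 = 3083^2 mod 13865 = 7364.
x_2 = 7364^2 mod 13865 = 2481.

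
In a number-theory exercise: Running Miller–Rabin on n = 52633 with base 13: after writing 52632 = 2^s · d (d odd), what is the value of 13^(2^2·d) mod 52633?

41098

n − 1 = 52632 = 2^3 · 6579, so s = 3 and d = 6579.
x_0 = 13^6579 mod 52633 = 36875.
x_1 = 36875^2 mod 52633 = 44703.
x_2 = 44703^2 mod 52633 = 41098.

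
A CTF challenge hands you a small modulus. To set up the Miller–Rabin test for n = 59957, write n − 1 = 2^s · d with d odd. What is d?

14989

Halving: 59956 → 29978 → 14989; 14989 is odd.
So 59956 = 2^2 · 14989.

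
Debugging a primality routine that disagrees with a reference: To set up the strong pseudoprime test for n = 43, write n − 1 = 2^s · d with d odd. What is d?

Halving: 42 → 21; 21 is odd.
So 42 = 2^1 · 21.

21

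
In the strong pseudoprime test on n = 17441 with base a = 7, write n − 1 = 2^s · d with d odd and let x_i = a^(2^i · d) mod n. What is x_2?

n − 1 = 17440 = 2^5 · 545, so s = 5 and d = 545.
By repeated squaring, 7^545 ≡ 405 (mod 17441).
x_0 = 405.
x_1 = 405^2 mod 17441 = 7056.
x_2 = 7056^2 mod 17441 = 10522.

10522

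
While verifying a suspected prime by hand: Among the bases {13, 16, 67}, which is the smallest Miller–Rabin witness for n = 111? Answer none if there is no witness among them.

n − 1 = 110 = 2^1 · 55, so s = 1 and d = 55.
Base 13: x_0 = 13^55 mod 111 = 61. x_0 ∉ {1, 110} and s = 1, so 13 is a Miller–Rabin witness and 111 is composite.
Base 16: x_0 = 16^55 mod 111 = 16. x_0 ∉ {1, 110} and s = 1, so 16 is a Miller–Rabin witness and 111 is composite.
Base 67: x_0 = 67^55 mod 111 = 67. x_0 ∉ {1, 110} and s = 1, so 67 is a Miller–Rabin witness and 111 is composite.
The smallest witness among the given bases is 13.

13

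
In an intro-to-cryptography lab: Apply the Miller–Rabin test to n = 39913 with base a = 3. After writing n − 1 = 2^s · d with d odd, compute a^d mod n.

n − 1 = 39912 = 2^3 · 4989, so s = 3 and d = 4989.
Repeated squaring mod 39913: 3^1 ≡ 3, 3^2 ≡ 9, 3^4 ≡ 81, 3^8 ≡ 6561, 3^16 ≡ 20507, 3^32 ≡ 13681, 3^64 ≡ 17704, 3^128 ≡ 34740, 3^256 ≡ 18219, 3^512 ≡ 15453, 3^1024 ≡ 35643, 3^2048 ≡ 32572, 3^4096 ≡ 7731.
4989 = 4096 + 512 + 256 + 64 + 32 + 16 + 8 + 4 + 1, so 3^4989 ≡ 7731·15453·18219·17704·13681·20507·6561·81·3 ≡ 15341 (mod 39913).

15341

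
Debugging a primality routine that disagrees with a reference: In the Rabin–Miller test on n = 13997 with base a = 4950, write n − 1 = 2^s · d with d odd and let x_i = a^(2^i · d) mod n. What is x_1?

13996

n − 1 = 13996 = 2^2 · 3499, so s = 2 and d = 3499.
x_0 = 4950^3499 mod 13997 = 8218.
x_1 = 8218^2 mod 13997 = 13996.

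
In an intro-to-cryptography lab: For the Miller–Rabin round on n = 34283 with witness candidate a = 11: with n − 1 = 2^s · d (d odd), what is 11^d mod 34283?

n − 1 = 34282 = 2^1 · 17141, so s = 1 and d = 17141.
Repeated squaring mod 34283: 11^1 ≡ 11, 11^2 ≡ 121, 11^4 ≡ 14641, 11^8 ≡ 21565, 11^16 ≡ 330, 11^32 ≡ 6051, 11^64 ≡ 357, 11^128 ≡ 24600, 11^256 ≡ 30767, 11^512 ≡ 20376, 11^1024 ≡ 14246, 11^2048 ≡ 27439, 11^4096 ≡ 9758, 11^8192 ≡ 14673, 11^16384 ≡ 33972.
17141 = 16384 + 512 + 128 + 64 + 32 + 16 + 4 + 1, so 11^17141 ≡ 33972·20376·24600·357·6051·330·14641·11 ≡ 1 (mod 34283).

1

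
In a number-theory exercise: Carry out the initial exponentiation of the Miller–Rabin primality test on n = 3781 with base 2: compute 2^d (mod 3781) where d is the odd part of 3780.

n − 1 = 3780 = 2^2 · 945, so s = 2 and d = 945.
2^945 mod 3781 = 3305.

3305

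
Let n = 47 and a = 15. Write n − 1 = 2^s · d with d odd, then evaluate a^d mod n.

n − 1 = 46 = 2^1 · 23, so s = 1 and d = 23.
15^23 mod 47 = 46.

46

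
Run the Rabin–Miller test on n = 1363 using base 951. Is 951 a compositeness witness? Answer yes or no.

n − 1 = 1362 = 2^1 · 681, so s = 1 and d = 681.
Repeated squaring mod 1363: 951^1 ≡ 951, 951^2 ≡ 732, 951^4 ≡ 165, 951^8 ≡ 1328, 951^16 ≡ 1225, 951^32 ≡ 1325, 951^64 ≡ 81, 951^128 ≡ 1109, 951^256 ≡ 455, 951^512 ≡ 1212.
681 = 512 + 128 + 32 + 8 + 1, so 951^681 ≡ 1212·1109·1325·1328·951 ≡ 355 (mod 1363).
x_0 = 951^681 mod 1363 = 355.
x_0 ∉ {1, 1362} and s = 1, so 951 is a Miller–Rabin witness and 1363 is composite.

yes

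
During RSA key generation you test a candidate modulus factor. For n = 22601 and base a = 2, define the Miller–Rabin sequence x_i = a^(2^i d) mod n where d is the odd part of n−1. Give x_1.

n − 1 = 22600 = 2^3 · 2825, so s = 3 and d = 2825.
x_0 = 2^2825 mod 22601 = 17144.
x_1 = 17144^2 mod 22601 = 13332.

13332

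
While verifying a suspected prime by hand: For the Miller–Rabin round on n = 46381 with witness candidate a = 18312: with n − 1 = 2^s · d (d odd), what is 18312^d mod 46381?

n − 1 = 46380 = 2^2 · 11595, so s = 2 and d = 11595.
18312^11595 mod 46381 = 13349.

13349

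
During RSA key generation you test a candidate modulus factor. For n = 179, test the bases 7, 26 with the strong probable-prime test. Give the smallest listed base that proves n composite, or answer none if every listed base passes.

none

n − 1 = 178 = 2^1 · 89, so s = 1 and d = 89.
Base 7: x_0 = 7^89 mod 179 = 178. x_0 = 178 ≡ −1, so 7 is not a witness.
Base 26: x_0 = 26^89 mod 179 = 178. x_0 = 178 ≡ −1, so 26 is not a witness.
No listed base is a witness for 179.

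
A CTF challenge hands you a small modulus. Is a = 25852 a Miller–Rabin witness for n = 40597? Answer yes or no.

no

n − 1 = 40596 = 2^2 · 10149, so s = 2 and d = 10149.
Repeated squaring mod 40597: 25852^1 ≡ 25852, 25852^2 ≡ 18090, 25852^4 ≡ 36280, 25852^8 ≡ 2466, 25852^16 ≡ 32203, 25852^32 ≡ 23441, 25852^64 ≡ 86, 25852^128 ≡ 7396, 25852^256 ≡ 16657, 25852^512 ≡ 15751, 25852^1024 ≡ 5734, 25852^2048 ≡ 35783, 25852^4096 ≡ 34306, 25852^8192 ≡ 35203.
10149 = 8192 + 1024 + 512 + 256 + 128 + 32 + 4 + 1, so 25852^10149 ≡ 35203·5734·15751·16657·7396·23441·36280·25852 ≡ 31912 (mod 40597).
x_0 = 25852^10149 mod 40597 = 31912.
x_0 is neither 1 nor 40596, so continue squaring.
x_1 = 31912^2 mod 40597 = 40596.
x_1 ≡ −1, so 25852 is not a witness.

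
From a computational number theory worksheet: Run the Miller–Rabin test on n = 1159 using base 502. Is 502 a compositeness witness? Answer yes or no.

no

n − 1 = 1158 = 2^1 · 579, so s = 1 and d = 579.
x_0 = 502^579 mod 1159 = 1158.
x_0 = 1158 ≡ −1, so 502 is not a witness.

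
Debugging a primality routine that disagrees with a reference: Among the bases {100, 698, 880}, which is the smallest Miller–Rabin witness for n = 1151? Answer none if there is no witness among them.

none

n − 1 = 1150 = 2^1 · 575, so s = 1 and d = 575.
Base 100: x_0 = 100^575 mod 1151 = 1. x_0 = 1, so 100 is not a witness.
Base 698: x_0 = 698^575 mod 1151 = 1. x_0 = 1, so 698 is not a witness.
Base 880: x_0 = 880^575 mod 1151 = 1. x_0 = 1, so 880 is not a witness.
No listed base is a witness for 1151.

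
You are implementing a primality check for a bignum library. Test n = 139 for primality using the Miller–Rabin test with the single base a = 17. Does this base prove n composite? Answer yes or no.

no

n − 1 = 138 = 2^1 · 69, so s = 1 and d = 69.
x_0 = 17^69 mod 139 = 138.
x_0 = 138 ≡ −1, so 17 is not a witness.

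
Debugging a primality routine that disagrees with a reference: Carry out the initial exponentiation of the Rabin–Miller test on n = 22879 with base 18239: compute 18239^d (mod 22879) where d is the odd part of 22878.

n − 1 = 22878 = 2^1 · 11439, so s = 1 and d = 11439.
Repeated squaring mod 22879: 18239^1 ≡ 18239, 18239^2 ≡ 461, 18239^4 ≡ 6610, 18239^8 ≡ 16089, 18239^16 ≡ 2915, 18239^32 ≡ 9116, 18239^64 ≡ 4928, 18239^128 ≡ 10565, 18239^256 ≡ 15463, 18239^512 ≡ 18819, 18239^1024 ≡ 10720, 18239^2048 ≡ 20062, 18239^4096 ≡ 19355, 18239^8192 ≡ 18158.
11439 = 8192 + 2048 + 1024 + 128 + 32 + 8 + 4 + 2 + 1, so 18239^11439 ≡ 18158·20062·10720·10565·9116·16089·6610·461·18239 ≡ 5406 (mod 22879).

5406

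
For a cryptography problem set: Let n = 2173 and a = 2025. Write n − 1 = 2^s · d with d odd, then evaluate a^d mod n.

857

n − 1 = 2172 = 2^2 · 543, so s = 2 and d = 543.
Repeated squaring mod 2173: 2025^1 ≡ 2025, 2025^2 ≡ 174, 2025^4 ≡ 2027, 2025^8 ≡ 1759, 2025^16 ≡ 1902, 2025^32 ≡ 1732, 2025^64 ≡ 1084, 2025^128 ≡ 1636, 2025^256 ≡ 1533, 2025^512 ≡ 1076.
543 = 512 + 16 + 8 + 4 + 2 + 1, so 2025^543 ≡ 1076·1902·1759·2027·174·2025 ≡ 857 (mod 2173).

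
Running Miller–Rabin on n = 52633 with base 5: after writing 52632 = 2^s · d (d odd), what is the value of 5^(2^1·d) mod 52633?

49029

n − 1 = 52632 = 2^3 · 6579, so s = 3 and d = 6579.
By repeated squaring, 5^6579 ≡ 36770 (mod 52633).
x_0 = 36770.
x_1 = 36770^2 mod 52633 = 49029.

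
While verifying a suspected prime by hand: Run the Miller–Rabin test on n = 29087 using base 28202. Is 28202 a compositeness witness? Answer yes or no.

yes

n − 1 = 29086 = 2^1 · 14543, so s = 1 and d = 14543.
Repeated squaring mod 29087: 28202^1 ≡ 28202, 28202^2 ≡ 26963, 28202^4 ≡ 2891, 28202^8 ≡ 9912, 28202^16 ≡ 20945, 28202^32 ≡ 2891, 28202^64 ≡ 9912, 28202^128 ≡ 20945, 28202^256 ≡ 2891, 28202^512 ≡ 9912, 28202^1024 ≡ 20945, 28202^2048 ≡ 2891, 28202^4096 ≡ 9912, 28202^8192 ≡ 20945.
14543 = 8192 + 4096 + 2048 + 128 + 64 + 8 + 4 + 2 + 1, so 28202^14543 ≡ 20945·9912·2891·20945·9912·9912·2891·26963·28202 ≡ 14160 (mod 29087).
x_0 = 28202^14543 mod 29087 = 14160.
x_0 ∉ {1, 29086} and s = 1, so 28202 is a Miller–Rabin witness and 29087 is composite.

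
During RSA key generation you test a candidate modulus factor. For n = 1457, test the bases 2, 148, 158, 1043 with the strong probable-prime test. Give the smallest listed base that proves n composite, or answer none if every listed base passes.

n − 1 = 1456 = 2^4 · 91, so s = 4 and d = 91.
Base 2: x_0 = 2^91 mod 1457 = 870. x_0 is neither 1 nor 1456, so continue squaring. x_1 = 870^2 mod 1457 = 717. x_2 = 717^2 mod 1457 = 1225. x_3 = 1225^2 mod 1457 = 1372. Reached i = s−1 = 3 without hitting −1: 2 is a Miller–Rabin witness and 1457 is composite.
Base 148: x_0 = 148^91 mod 1457 = 1202. x_0 is neither 1 nor 1456, so continue squaring. x_1 = 1202^2 mod 1457 = 917. x_2 = 917^2 mod 1457 = 200. x_3 = 200^2 mod 1457 = 661. Reached i = s−1 = 3 without hitting −1: 148 is a Miller–Rabin witness and 1457 is composite.
Base 158: x_0 = 158^91 mod 1457 = 1305. x_0 is neither 1 nor 1456, so continue squaring. x_1 = 1305^2 mod 1457 = 1249. x_2 = 1249^2 mod 1457 = 1011. x_3 = 1011^2 mod 1457 = 764. Reached i = s−1 = 3 without hitting −1: 158 is a Miller–Rabin witness and 1457 is composite.
Base 1043: x_0 = 1043^91 mod 1457 = 1384. x_0 is neither 1 nor 1456, so continue squaring. x_1 = 1384^2 mod 1457 = 958. x_2 = 958^2 mod 1457 = 1311. x_3 = 1311^2 mod 1457 = 918. Reached i = s−1 = 3 without hitting −1: 1043 is a Miller–Rabin witness and 1457 is composite.
The smallest witness among the given bases is 2.

2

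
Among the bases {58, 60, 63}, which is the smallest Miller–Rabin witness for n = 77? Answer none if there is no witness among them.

58

n − 1 = 76 = 2^2 · 19, so s = 2 and d = 19.
Base 58: x_0 = 58^19 mod 77 = 37. x_0 is neither 1 nor 76, so continue squaring. x_1 = 37^2 mod 77 = 60. Reached i = s−1 = 1 without hitting −1: 58 is a Miller–Rabin witness and 77 is composite.
Base 60: x_0 = 60^19 mod 77 = 53. x_0 is neither 1 nor 76, so continue squaring. x_1 = 53^2 mod 77 = 37. Reached i = s−1 = 1 without hitting −1: 60 is a Miller–Rabin witness and 77 is composite.
Base 63: x_0 = 63^19 mod 77 = 7. x_0 is neither 1 nor 76, so continue squaring. x_1 = 7^2 mod 77 = 49. Reached i = s−1 = 1 without hitting −1: 63 is a Miller–Rabin witness and 77 is composite.
The smallest witness among the given bases is 58.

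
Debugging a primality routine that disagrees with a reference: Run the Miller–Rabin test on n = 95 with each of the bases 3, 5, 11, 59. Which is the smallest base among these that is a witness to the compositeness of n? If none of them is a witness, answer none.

n − 1 = 94 = 2^1 · 47, so s = 1 and d = 47.
Base 3: x_0 = 3^47 mod 95 = 67. x_0 ∉ {1, 94} and s = 1, so 3 is a Miller–Rabin witness and 95 is composite.
Base 5: x_0 = 5^47 mod 95 = 25. x_0 ∉ {1, 94} and s = 1, so 5 is a Miller–Rabin witness and 95 is composite.
Base 11: x_0 = 11^47 mod 95 = 26. x_0 ∉ {1, 94} and s = 1, so 11 is a Miller–Rabin witness and 95 is composite.
Base 59: x_0 = 59^47 mod 95 = 34. x_0 ∉ {1, 94} and s = 1, so 59 is a Miller–Rabin witness and 95 is composite.
The smallest witness among the given bases is 3.

3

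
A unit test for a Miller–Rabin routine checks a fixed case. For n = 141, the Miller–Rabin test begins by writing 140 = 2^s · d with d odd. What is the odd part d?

35

Halving: 140 → 70 → 35; 35 is odd.
So 140 = 2^2 · 35.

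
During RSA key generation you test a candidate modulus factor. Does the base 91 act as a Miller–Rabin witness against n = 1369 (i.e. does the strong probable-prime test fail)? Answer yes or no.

yes

n − 1 = 1368 = 2^3 · 171, so s = 3 and d = 171.
x_0 = 91^171 mod 1369 = 734.
x_0 is neither 1 nor 1368, so continue squaring.
x_1 = 734^2 mod 1369 = 739.
x_2 = 739^2 mod 1369 = 1259.
Reached i = s−1 = 2 without hitting −1: 91 is a Miller–Rabin witness and 1369 is composite.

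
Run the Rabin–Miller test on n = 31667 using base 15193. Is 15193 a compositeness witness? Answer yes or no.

n − 1 = 31666 = 2^1 · 15833, so s = 1 and d = 15833.
x_0 = 15193^15833 mod 31667 = 31666.
x_0 = 31666 ≡ −1, so 15193 is not a witness.

no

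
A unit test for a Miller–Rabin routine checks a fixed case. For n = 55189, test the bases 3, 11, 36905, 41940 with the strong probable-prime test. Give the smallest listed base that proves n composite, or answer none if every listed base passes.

n − 1 = 55188 = 2^2 · 13797, so s = 2 and d = 13797.
Base 3: x_0 = 3^13797 mod 55189 = 7355. x_0 is neither 1 nor 55188, so continue squaring. x_1 = 7355^2 mod 55189 = 10805. Reached i = s−1 = 1 without hitting −1: 3 is a Miller–Rabin witness and 55189 is composite.
Base 11: x_0 = 11^13797 mod 55189 = 50566. x_0 is neither 1 nor 55188, so continue squaring. x_1 = 50566^2 mod 55189 = 13986. Reached i = s−1 = 1 without hitting −1: 11 is a Miller–Rabin witness and 55189 is composite.
Base 36905: x_0 = 36905^13797 mod 55189 = 25817. x_0 is neither 1 nor 55188, so continue squaring. x_1 = 25817^2 mod 55189 = 55125. Reached i = s−1 = 1 without hitting −1: 36905 is a Miller–Rabin witness and 55189 is composite.
Base 41940: x_0 = 41940^13797 mod 55189 = 6854. x_0 is neither 1 nor 55188, so continue squaring. x_1 = 6854^2 mod 55189 = 11477. Reached i = s−1 = 1 without hitting −1: 41940 is a Miller–Rabin witness and 55189 is composite.
The smallest witness among the given bases is 3.

3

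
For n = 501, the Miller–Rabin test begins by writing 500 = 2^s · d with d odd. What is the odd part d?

125

Halving: 500 → 250 → 125; 125 is odd.
So 500 = 2^2 · 125.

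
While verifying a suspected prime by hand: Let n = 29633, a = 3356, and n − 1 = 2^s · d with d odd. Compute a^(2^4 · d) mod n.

8442

n − 1 = 29632 = 2^6 · 463, so s = 6 and d = 463.
x_0 = 3356^463 mod 29633 = 1324.
x_1 = 1324^2 mod 29633 = 4629.
x_2 = 4629^2 mod 29633 = 2982.
x_3 = 2982^2 mod 29633 = 2424.
x_4 = 2424^2 mod 29633 = 8442.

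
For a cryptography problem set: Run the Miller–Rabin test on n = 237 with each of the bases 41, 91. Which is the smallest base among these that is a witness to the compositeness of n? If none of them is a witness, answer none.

41

n − 1 = 236 = 2^2 · 59, so s = 2 and d = 59.
Base 41: x_0 = 41^59 mod 237 = 14. x_0 is neither 1 nor 236, so continue squaring. x_1 = 14^2 mod 237 = 196. Reached i = s−1 = 1 without hitting −1: 41 is a Miller–Rabin witness and 237 is composite.
Base 91: x_0 = 91^59 mod 237 = 94. x_0 is neither 1 nor 236, so continue squaring. x_1 = 94^2 mod 237 = 67. Reached i = s−1 = 1 without hitting −1: 91 is a Miller–Rabin witness and 237 is composite.
The smallest witness among the given bases is 41.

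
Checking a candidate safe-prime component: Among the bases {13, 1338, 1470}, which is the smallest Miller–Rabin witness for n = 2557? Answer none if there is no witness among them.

n − 1 = 2556 = 2^2 · 639, so s = 2 and d = 639.
Base 13: x_0 = 13^639 mod 2557 = 1. x_0 = 1, so 13 is not a witness.
Base 1338: x_0 = 1338^639 mod 2557 = 2556. x_0 = 2556 ≡ −1, so 1338 is not a witness.
Base 1470: x_0 = 1470^639 mod 2557 = 1. x_0 = 1, so 1470 is not a witness.
No listed base is a witness for 2557.

none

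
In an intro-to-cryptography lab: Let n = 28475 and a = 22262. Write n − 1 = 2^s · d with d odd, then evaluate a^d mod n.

14492

n − 1 = 28474 = 2^1 · 14237, so s = 1 and d = 14237.
Repeated squaring mod 28475: 22262^1 ≡ 22262, 22262^2 ≡ 17744, 22262^4 ≡ 1461, 22262^8 ≡ 27371, 22262^16 ≡ 22866, 22262^32 ≡ 24481, 22262^64 ≡ 6036, 22262^128 ≡ 13771, 22262^256 ≡ 25416, 22262^512 ≡ 17681, 22262^1024 ≡ 19211, 22262^2048 ≡ 26521, 22262^4096 ≡ 2466, 22262^8192 ≡ 15981.
14237 = 8192 + 4096 + 1024 + 512 + 256 + 128 + 16 + 8 + 4 + 1, so 22262^14237 ≡ 15981·2466·19211·17681·25416·13771·22866·27371·1461·22262 ≡ 14492 (mod 28475).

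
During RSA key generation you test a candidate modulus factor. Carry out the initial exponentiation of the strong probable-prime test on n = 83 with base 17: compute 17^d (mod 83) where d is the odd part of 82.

n − 1 = 82 = 2^1 · 41, so s = 1 and d = 41.
Repeated squaring mod 83: 17^1 ≡ 17, 17^2 ≡ 40, 17^4 ≡ 23, 17^8 ≡ 31, 17^16 ≡ 48, 17^32 ≡ 63.
41 = 32 + 8 + 1, so 17^41 ≡ 63·31·17 ≡ 1 (mod 83).

1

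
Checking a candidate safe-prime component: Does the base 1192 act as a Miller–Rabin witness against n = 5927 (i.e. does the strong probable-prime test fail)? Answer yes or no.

no

n − 1 = 5926 = 2^1 · 2963, so s = 1 and d = 2963.
x_0 = 1192^2963 mod 5927 = 1.
x_0 = 1, so 1192 is not a witness.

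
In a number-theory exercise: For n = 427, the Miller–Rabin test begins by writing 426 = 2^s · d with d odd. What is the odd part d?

213

Halving: 426 → 213; 213 is odd.
So 426 = 2^1 · 213.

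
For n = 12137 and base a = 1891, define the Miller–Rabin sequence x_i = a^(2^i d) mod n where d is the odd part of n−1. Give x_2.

3667

n − 1 = 12136 = 2^3 · 1517, so s = 3 and d = 1517.
x_0 = 1891^1517 mod 12137 = 2771.
x_1 = 2771^2 mod 12137 = 7857.
x_2 = 7857^2 mod 12137 = 3667.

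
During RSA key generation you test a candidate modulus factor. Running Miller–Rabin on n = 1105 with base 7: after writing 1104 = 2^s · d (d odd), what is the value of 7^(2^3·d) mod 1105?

781

n − 1 = 1104 = 2^4 · 69, so s = 4 and d = 69.
x_0 = 7^69 mod 1105 = 827.
x_1 = 827^2 mod 1105 = 1039.
x_2 = 1039^2 mod 1105 = 1041.
x_3 = 1041^2 mod 1105 = 781.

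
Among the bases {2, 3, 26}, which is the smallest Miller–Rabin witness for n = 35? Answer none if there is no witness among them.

2

n − 1 = 34 = 2^1 · 17, so s = 1 and d = 17.
Base 2: x_0 = 2^17 mod 35 = 32. x_0 ∉ {1, 34} and s = 1, so 2 is a Miller–Rabin witness and 35 is composite.
Base 3: x_0 = 3^17 mod 35 = 33. x_0 ∉ {1, 34} and s = 1, so 3 is a Miller–Rabin witness and 35 is composite.
Base 26: x_0 = 26^17 mod 35 = 31. x_0 ∉ {1, 34} and s = 1, so 26 is a Miller–Rabin witness and 35 is composite.
The smallest witness among the given bases is 2.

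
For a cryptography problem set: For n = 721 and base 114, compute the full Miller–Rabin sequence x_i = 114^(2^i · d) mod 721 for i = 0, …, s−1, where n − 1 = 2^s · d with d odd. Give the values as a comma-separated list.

n − 1 = 720 = 2^4 · 45, so s = 4 and d = 45.
x_0 = 114^45 mod 721 = 449.
x_1 = 449^2 mod 721 = 442.
x_2 = 442^2 mod 721 = 694.
x_3 = 694^2 mod 721 = 8.

449, 442, 694, 8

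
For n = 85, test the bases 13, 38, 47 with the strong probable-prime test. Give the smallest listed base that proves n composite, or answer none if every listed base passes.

none

n − 1 = 84 = 2^2 · 21, so s = 2 and d = 21.
Base 13: x_0 = 13^21 mod 85 = 13. x_0 is neither 1 nor 84, so continue squaring. x_1 = 13^2 mod 85 = 84. x_1 ≡ −1, so 13 is not a witness.
Base 38: x_0 = 38^21 mod 85 = 38. x_0 is neither 1 nor 84, so continue squaring. x_1 = 38^2 mod 85 = 84. x_1 ≡ −1, so 38 is not a witness.
Base 47: x_0 = 47^21 mod 85 = 47. x_0 is neither 1 nor 84, so continue squaring. x_1 = 47^2 mod 85 = 84. x_1 ≡ −1, so 47 is not a witness.
No listed base is a witness for 85.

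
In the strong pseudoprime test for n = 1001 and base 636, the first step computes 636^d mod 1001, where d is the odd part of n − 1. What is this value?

727

n − 1 = 1000 = 2^3 · 125, so s = 3 and d = 125.
By repeated squaring, 636^125 ≡ 727 (mod 1001).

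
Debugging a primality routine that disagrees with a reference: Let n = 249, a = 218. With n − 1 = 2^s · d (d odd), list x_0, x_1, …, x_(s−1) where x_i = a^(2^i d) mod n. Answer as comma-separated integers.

n − 1 = 248 = 2^3 · 31, so s = 3 and d = 31.
x_0 = 218^31 mod 249 = 209.
x_1 = 209^2 mod 249 = 106.
x_2 = 106^2 mod 249 = 31.

209, 106, 31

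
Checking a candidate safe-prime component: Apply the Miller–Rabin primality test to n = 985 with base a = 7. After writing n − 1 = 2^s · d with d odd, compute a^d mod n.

n − 1 = 984 = 2^3 · 123, so s = 3 and d = 123.
Repeated squaring mod 985: 7^1 ≡ 7, 7^2 ≡ 49, 7^4 ≡ 431, 7^8 ≡ 581, 7^16 ≡ 691, 7^32 ≡ 741, 7^64 ≡ 436.
123 = 64 + 32 + 16 + 8 + 2 + 1, so 7^123 ≡ 436·741·691·581·49·7 ≡ 683 (mod 985).

683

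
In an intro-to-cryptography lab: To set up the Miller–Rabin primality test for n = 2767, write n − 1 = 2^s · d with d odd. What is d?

1383

Halving: 2766 → 1383; 1383 is odd.
So 2766 = 2^1 · 1383.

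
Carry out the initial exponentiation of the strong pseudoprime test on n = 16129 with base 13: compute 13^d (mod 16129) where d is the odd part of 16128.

n − 1 = 16128 = 2^8 · 63, so s = 8 and d = 63.
13^63 mod 16129 = 14352.

14352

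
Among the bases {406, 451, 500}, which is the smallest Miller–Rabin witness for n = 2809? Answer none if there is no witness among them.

n − 1 = 2808 = 2^3 · 351, so s = 3 and d = 351.
Base 406: x_0 = 406^351 mod 2809 = 500. x_0 is neither 1 nor 2808, so continue squaring. x_1 = 500^2 mod 2809 = 2808. x_1 ≡ −1, so 406 is not a witness.
Base 451: x_0 = 451^351 mod 2809 = 2309. x_0 is neither 1 nor 2808, so continue squaring. x_1 = 2309^2 mod 2809 = 2808. x_1 ≡ −1, so 451 is not a witness.
Base 500: x_0 = 500^351 mod 2809 = 2309. x_0 is neither 1 nor 2808, so continue squaring. x_1 = 2309^2 mod 2809 = 2808. x_1 ≡ −1, so 500 is not a witness.
No listed base is a witness for 2809.

none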